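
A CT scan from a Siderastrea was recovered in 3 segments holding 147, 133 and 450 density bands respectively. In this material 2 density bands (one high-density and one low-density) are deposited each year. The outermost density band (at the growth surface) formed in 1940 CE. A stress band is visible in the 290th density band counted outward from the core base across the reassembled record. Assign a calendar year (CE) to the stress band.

Total density bands = 147 + 133 + 450 = 730.
730 − 290 = 440 density bands lie beyond the stress band toward the growth surface.
440 density bands at 2 per year is 440 / 2 = 220 years.
Counting back 220 years from 1940 CE places the stress band in 1940 − 220 = 1720 CE.

1720 CE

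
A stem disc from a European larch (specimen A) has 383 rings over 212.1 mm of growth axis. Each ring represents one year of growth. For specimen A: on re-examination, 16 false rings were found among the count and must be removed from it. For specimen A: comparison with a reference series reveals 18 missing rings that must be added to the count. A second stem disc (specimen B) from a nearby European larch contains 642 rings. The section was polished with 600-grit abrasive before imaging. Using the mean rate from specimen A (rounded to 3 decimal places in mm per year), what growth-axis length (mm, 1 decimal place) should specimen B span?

353.7 mm

Specimen A: after corrections the count is 383 − 16 + 18 = 385 rings.
A: Mean rate = 212.1 mm / 385 years ≈ 0.551 mm per year.
For B, 0.551 mm/year × 642 years = 353.7 mm.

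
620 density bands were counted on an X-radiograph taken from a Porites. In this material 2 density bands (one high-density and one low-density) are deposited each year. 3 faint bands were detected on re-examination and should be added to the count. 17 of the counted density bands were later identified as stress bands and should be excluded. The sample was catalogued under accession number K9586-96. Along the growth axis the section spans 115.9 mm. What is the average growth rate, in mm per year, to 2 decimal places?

0.38 mm per year

Adjusted count: 620 − 17 + 3 = 606 density bands.
606 density bands at 2 per year is 606 / 2 = 303 years.
Extension rate ≈ 115.9 / 303 = 0.38 mm per year.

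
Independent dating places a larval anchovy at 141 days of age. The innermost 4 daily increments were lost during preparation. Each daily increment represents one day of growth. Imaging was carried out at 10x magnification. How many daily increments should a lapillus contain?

One daily increment per day gives 141 daily increments over 141 days.
141 − 4 missed = 137 daily increments expected in the prepared section.

137 daily increments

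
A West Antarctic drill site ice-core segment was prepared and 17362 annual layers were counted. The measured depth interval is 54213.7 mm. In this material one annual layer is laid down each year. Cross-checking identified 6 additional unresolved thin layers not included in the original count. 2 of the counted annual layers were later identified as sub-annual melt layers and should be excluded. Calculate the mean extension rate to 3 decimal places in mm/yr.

3.122 mm/yr

True annual layer count = 17362 − 2 + 6 = 17366.
54213.7 mm over 17366 years gives 54213.7 / 17366 ≈ 3.122 mm/yr.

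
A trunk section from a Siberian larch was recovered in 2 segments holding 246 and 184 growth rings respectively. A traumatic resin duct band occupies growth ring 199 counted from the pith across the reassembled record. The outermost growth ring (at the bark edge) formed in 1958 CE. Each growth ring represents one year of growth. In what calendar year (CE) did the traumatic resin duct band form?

1727 CE

Total growth rings = 246 + 184 = 430.
Between growth ring 199 and the bark edge there are 430 − 199 = 231 growth rings.
The growth ring at the bark edge is 1958 CE, so the traumatic resin duct band dates to 1958 − 231 = 1727 CE.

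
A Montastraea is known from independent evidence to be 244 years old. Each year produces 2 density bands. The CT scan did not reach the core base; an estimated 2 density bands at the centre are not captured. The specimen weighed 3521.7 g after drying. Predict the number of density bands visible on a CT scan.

486 density bands

With 2 density bands per year, 244 years would produce 244 × 2 = 488 density bands.
Subtracting the 2 density bands not captured gives 488 − 2 = 486 density bands in the record.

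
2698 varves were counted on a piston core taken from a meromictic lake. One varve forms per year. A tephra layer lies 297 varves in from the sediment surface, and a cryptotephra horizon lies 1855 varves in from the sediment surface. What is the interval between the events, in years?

The two markers are separated by 1855 − 297 = 1558 varves.
At one varve per year, 1558 years elapsed between them.

1558 years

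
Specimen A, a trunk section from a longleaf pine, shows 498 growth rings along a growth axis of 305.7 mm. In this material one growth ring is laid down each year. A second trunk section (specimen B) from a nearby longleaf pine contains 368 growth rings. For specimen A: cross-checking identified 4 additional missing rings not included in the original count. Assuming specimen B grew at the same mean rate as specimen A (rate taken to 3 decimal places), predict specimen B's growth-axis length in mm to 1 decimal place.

224.1 mm

Specimen A: after corrections the count is 498 + 4 = 502 growth rings.
A: Extension rate ≈ 305.7 / 502 = 0.609 mm per year.
Length of B = 0.609 × 368 = 224.1 mm.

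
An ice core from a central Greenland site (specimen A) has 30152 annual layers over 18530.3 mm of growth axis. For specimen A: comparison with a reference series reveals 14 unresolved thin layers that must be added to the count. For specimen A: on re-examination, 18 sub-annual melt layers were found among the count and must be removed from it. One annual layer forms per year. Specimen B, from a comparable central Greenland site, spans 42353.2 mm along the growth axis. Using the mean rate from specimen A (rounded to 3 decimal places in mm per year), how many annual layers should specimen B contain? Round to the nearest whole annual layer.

68867 annual layers

Specimen A: adjusted count: 30152 − 18 + 14 = 30148 annual layers.
A: 18530.3 mm over 30148 years gives 18530.3 / 30148 ≈ 0.615 mm/year.
For B, 42353.2 / 0.615 = 68866.99 years ≈ 68867 annual layers.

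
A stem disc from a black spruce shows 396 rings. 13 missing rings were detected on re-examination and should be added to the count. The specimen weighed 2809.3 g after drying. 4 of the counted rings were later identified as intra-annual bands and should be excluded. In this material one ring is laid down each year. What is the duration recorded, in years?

After corrections the count is 396 − 4 + 13 = 405 rings.
At one ring per year, that is 405 years.

405 years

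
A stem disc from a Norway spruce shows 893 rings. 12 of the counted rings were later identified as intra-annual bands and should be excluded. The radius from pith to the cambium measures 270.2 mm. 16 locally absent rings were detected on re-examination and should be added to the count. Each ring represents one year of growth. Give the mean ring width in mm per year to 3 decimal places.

0.301 mm per year

Correcting the raw count gives 893 − 12 + 16 = 897 true rings.
Mean rate = 270.2 mm / 897 years ≈ 0.301 mm per year.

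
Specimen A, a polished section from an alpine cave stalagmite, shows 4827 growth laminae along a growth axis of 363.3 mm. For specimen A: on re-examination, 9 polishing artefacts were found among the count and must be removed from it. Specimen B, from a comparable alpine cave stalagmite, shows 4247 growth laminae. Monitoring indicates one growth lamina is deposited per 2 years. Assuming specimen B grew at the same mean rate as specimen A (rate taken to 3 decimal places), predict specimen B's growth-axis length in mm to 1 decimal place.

Specimen A: after corrections the count is 4827 − 9 = 4818 growth laminae.
Specimen A: 4818 growth laminae at 2 years each span 4818 × 2 = 9636 years.
A: 363.3 mm over 9636 years gives 363.3 / 9636 ≈ 0.038 mm per year.
Specimen B: multiplying by 2 years per growth lamina: 4247 × 2 = 8494 years. For B, 0.038 mm/year × 8494 years = 322.8 mm.

322.8 mm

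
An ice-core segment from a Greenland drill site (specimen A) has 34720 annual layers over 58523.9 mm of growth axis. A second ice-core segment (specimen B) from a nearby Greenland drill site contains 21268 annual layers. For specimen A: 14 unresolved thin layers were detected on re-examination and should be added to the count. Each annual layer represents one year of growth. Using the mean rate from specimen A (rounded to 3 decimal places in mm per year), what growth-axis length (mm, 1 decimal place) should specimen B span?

35836.6 mm

Specimen A: true annual layer count = 34720 + 14 = 34734.
A: Mean rate = 58523.9 mm / 34734 years ≈ 1.685 mm/year.
B's length ≈ 1.685 × 21268 = 35836.6 mm.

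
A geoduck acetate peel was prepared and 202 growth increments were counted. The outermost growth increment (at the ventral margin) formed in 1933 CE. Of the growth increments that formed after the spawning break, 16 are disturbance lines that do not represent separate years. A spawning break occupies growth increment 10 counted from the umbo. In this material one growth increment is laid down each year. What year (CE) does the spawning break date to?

1757 CE

Between growth increment 10 and the ventral margin there are 202 − 10 = 192 growth increments.
Excluding 16 false growth increments: 192 − 16 = 176.
The growth increment at the ventral margin is 1933 CE, so the spawning break dates to 1933 − 176 = 1757 CE.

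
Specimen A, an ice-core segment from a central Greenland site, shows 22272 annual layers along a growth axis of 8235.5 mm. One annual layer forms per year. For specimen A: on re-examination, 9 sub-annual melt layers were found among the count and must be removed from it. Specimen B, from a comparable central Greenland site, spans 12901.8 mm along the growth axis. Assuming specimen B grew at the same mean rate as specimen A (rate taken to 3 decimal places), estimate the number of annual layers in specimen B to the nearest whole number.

34870 annual layers

Specimen A: correcting the raw count gives 22272 − 9 = 22263 true annual layers.
A: Mean rate = 8235.5 mm / 22263 years ≈ 0.370 mm/year.
For B, 12901.8 / 0.370 = 34869.73 years ≈ 34870 annual layers.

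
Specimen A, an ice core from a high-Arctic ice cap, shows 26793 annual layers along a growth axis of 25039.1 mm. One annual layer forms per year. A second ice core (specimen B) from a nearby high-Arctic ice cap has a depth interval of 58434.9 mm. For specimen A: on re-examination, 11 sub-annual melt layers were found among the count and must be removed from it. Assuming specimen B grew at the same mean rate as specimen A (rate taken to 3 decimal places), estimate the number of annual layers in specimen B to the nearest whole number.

62497 annual layers

Specimen A: correcting the raw count gives 26793 − 11 = 26782 true annual layers.
A: 25039.1 mm over 26782 years gives 25039.1 / 26782 ≈ 0.935 mm per year.
B spans 58434.9 / 0.935 = 62497.22 years ≈ 62497 annual layers.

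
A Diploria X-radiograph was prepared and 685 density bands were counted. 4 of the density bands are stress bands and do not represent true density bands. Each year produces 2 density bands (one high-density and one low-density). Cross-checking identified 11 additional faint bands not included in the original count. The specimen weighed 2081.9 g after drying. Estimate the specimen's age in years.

Correcting the raw count gives 685 − 4 + 11 = 692 true density bands.
With 2 density bands per year, 692 / 2 = 346 years.

346 yr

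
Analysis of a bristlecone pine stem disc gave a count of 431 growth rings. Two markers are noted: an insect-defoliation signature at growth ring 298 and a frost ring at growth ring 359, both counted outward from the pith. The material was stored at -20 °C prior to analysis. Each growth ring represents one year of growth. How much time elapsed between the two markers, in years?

359 − 298 = 61 growth rings lie between the two events.
At one growth ring per year, 61 years elapsed between them.

61 years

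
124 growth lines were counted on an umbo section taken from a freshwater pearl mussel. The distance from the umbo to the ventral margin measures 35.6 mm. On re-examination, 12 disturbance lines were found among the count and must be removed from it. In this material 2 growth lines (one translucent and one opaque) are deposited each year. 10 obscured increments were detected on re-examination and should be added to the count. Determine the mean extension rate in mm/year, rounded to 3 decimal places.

0.584 mm/year

Adjusted count: 124 − 12 + 10 = 122 growth lines.
Dividing by 2 growth lines per year: 122 / 2 = 61 years.
Extension rate ≈ 35.6 / 61 = 0.584 mm/year.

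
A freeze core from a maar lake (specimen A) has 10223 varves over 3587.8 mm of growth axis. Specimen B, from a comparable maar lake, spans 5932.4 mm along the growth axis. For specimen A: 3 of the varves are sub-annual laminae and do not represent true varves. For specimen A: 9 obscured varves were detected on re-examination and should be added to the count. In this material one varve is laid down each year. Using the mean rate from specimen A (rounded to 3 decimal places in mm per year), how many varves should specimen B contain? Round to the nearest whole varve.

Specimen A: true varve count = 10223 − 3 + 9 = 10229.
A: Extension rate ≈ 3587.8 / 10229 = 0.351 mm/year.
B spans 5932.4 / 0.351 = 16901.42 years ≈ 16901 varves.

16901 varves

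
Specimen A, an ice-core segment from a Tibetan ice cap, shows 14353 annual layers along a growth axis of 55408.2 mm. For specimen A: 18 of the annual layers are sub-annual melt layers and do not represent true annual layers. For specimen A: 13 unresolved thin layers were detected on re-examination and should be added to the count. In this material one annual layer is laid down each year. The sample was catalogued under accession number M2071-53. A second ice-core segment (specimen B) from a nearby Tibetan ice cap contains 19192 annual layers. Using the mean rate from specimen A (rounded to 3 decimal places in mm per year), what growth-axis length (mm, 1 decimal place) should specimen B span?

Specimen A: true annual layer count = 14353 − 18 + 13 = 14348.
A: 55408.2 mm over 14348 years gives 55408.2 / 14348 ≈ 3.862 mm per year.
For B, 3.862 mm/year × 19192 years = 74119.5 mm.

74119.5 mm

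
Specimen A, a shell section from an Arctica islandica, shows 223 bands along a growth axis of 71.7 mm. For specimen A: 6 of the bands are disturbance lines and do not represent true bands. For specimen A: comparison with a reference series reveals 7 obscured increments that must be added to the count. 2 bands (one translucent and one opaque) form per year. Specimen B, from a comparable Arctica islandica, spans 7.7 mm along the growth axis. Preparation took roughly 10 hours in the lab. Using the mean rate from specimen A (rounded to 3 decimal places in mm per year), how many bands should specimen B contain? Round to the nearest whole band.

Specimen A: adjusted count: 223 − 6 + 7 = 224 bands.
Specimen A: 224 bands at 2 per year is 224 / 2 = 112 years.
A: 71.7 mm over 112 years gives 71.7 / 112 ≈ 0.640 mm/yr.
B spans 7.7 / 0.640 = 12.03 years; at 2 bands per year that is 12.03 × 2 ≈ 24 bands.

24 bands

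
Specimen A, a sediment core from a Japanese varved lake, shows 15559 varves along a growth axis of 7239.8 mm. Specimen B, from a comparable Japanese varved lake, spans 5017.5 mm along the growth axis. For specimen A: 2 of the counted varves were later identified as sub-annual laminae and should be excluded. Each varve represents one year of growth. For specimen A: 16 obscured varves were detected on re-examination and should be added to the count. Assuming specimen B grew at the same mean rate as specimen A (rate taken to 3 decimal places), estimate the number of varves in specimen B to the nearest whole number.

Specimen A: after corrections the count is 15559 − 2 + 16 = 15573 varves.
A: 7239.8 mm over 15573 years gives 7239.8 / 15573 ≈ 0.465 mm per year.
For B, 5017.5 / 0.465 = 10790.32 years ≈ 10790 varves.

10790 varves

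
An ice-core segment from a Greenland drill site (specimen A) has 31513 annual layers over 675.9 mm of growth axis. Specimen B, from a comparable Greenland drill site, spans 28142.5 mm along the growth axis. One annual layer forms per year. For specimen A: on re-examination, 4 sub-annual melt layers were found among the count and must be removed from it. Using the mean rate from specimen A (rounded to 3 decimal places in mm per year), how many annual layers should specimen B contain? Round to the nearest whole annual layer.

1340119 annual layers

Specimen A: after corrections the count is 31513 − 4 = 31509 annual layers.
A: 675.9 mm over 31509 years gives 675.9 / 31509 ≈ 0.021 mm/yr.
B spans 28142.5 / 0.021 = 1340119.05 years ≈ 1340119 annual layers.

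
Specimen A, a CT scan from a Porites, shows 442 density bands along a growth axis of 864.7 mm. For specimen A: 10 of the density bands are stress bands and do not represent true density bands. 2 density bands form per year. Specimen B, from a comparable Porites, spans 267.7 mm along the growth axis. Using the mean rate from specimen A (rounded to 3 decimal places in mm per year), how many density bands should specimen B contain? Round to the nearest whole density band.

134 density bands

Specimen A: true density band count = 442 − 10 = 432.
Specimen A: with 2 density bands per year, 432 / 2 = 216 years.
A: Mean rate = 864.7 mm / 216 years ≈ 4.003 mm per year.
For B, 267.7 / 4.003 = 66.87 years; at 2 density bands per year that is 66.87 × 2 ≈ 134 density bands.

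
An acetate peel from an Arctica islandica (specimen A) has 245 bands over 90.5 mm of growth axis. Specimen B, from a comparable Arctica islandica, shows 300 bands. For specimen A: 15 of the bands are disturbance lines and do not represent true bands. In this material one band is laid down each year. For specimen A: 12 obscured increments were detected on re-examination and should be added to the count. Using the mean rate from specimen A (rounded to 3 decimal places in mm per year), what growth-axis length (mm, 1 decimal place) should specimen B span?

112.2 mm

Specimen A: adjusted count: 245 − 15 + 12 = 242 bands.
A: Extension rate ≈ 90.5 / 242 = 0.374 mm per year.
B's length ≈ 0.374 × 300 = 112.2 mm.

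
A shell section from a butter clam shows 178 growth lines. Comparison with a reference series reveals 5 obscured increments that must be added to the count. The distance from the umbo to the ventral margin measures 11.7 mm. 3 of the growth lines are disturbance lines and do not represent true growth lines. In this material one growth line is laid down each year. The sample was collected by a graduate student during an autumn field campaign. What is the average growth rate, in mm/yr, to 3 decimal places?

True growth line count = 178 − 3 + 5 = 180.
Extension rate ≈ 11.7 / 180 = 0.065 mm/yr.

0.065 mm/yr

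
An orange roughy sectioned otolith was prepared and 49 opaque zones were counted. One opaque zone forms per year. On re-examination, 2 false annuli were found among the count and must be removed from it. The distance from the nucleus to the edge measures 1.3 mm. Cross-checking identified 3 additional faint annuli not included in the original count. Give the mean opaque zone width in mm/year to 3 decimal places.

Correcting the raw count gives 49 − 2 + 3 = 50 true opaque zones.
Mean rate = 1.3 mm / 50 years ≈ 0.026 mm/year.

0.026 mm/year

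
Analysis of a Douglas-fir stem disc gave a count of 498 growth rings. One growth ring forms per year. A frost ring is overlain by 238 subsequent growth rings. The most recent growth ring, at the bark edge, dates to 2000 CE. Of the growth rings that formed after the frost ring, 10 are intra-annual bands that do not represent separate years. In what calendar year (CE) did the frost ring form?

1772 CE

There are 238 growth rings younger than the frost ring.
Excluding 10 false growth rings: 238 − 10 = 228.
Counting back 228 years from 2000 CE places the frost ring in 2000 − 228 = 1772 CE.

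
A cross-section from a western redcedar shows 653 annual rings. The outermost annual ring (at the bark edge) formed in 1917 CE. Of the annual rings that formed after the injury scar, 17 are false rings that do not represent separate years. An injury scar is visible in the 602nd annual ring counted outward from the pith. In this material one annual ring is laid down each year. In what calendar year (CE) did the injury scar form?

653 − 602 = 51 annual rings lie beyond the injury scar toward the bark edge.
Excluding 17 false annual rings: 51 − 17 = 34.
1917 − 34 = 1883 CE.

1883 CE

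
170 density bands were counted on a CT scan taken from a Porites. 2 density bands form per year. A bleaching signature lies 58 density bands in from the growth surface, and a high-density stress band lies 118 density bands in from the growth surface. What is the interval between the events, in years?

30 yr

118 − 58 = 60 density bands lie between the two events.
With 2 density bands per year, 60 / 2 = 30 years.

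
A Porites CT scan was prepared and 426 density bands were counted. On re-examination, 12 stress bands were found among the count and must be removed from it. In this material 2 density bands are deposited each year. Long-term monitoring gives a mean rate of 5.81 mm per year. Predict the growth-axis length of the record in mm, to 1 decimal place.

After corrections the count is 426 − 12 = 414 density bands.
Dividing by 2 density bands per year: 414 / 2 = 207 years.
Length ≈ 5.81 × 207 = 1202.7 mm.

1202.7 mm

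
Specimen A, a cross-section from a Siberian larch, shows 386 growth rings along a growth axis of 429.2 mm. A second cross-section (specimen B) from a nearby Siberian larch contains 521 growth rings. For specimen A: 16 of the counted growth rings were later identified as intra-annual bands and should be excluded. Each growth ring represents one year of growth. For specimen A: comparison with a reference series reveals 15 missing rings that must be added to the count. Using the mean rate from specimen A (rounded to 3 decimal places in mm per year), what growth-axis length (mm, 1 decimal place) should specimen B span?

Specimen A: adjusted count: 386 − 16 + 15 = 385 growth rings.
A: Mean rate = 429.2 mm / 385 years ≈ 1.115 mm per year.
For B, 1.115 mm/year × 521 years = 580.9 mm.

580.9 mm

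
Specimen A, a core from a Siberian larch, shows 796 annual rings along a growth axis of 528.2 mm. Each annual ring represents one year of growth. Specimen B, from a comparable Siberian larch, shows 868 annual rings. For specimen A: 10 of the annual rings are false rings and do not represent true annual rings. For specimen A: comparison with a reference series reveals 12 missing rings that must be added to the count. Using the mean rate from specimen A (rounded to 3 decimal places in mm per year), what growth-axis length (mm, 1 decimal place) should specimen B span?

574.6 mm

Specimen A: after corrections the count is 796 − 10 + 12 = 798 annual rings.
A: 528.2 mm over 798 years gives 528.2 / 798 ≈ 0.662 mm/yr.
For B, 0.662 mm/year × 868 years = 574.6 mm.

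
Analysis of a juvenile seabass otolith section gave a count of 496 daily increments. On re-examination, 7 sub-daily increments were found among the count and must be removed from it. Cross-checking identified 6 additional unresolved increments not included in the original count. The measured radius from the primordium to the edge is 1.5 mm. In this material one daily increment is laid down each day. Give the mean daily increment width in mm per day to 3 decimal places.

Correcting the raw count gives 496 − 7 + 6 = 495 true daily increments.
Extension rate ≈ 1.5 / 495 = 0.003 mm per day.

0.003 mm per day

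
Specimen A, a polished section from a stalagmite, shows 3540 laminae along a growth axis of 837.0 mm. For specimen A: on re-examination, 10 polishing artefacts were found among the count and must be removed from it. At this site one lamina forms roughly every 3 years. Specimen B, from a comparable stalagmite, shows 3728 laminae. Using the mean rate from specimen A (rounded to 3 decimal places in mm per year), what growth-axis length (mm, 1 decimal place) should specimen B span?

Specimen A: after corrections the count is 3540 − 10 = 3530 laminae.
Specimen A: 3530 laminae at 3 years each span 3530 × 3 = 10590 years.
A: 837.0 mm over 10590 years gives 837.0 / 10590 ≈ 0.079 mm/year.
Specimen B: multiplying by 3 years per lamina: 3728 × 3 = 11184 years. For B, 0.079 mm/year × 11184 years = 883.5 mm.

883.5 mm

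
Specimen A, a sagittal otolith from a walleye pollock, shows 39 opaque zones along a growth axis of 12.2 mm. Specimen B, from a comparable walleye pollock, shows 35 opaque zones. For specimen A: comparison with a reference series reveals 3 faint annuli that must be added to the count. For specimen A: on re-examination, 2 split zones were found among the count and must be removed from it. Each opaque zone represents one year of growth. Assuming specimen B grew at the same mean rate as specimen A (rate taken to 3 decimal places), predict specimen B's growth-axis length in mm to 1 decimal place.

10.7 mm

Specimen A: true opaque zone count = 39 − 2 + 3 = 40.
A: Extension rate ≈ 12.2 / 40 = 0.305 mm/year.
B's length ≈ 0.305 × 35 = 10.7 mm.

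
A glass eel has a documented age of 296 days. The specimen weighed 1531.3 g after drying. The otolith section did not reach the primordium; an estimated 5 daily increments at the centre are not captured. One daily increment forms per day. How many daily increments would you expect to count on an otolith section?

291 daily increments

One daily increment per day gives 296 daily increments over 296 days.
296 − 5 missed = 291 daily increments expected in the prepared section.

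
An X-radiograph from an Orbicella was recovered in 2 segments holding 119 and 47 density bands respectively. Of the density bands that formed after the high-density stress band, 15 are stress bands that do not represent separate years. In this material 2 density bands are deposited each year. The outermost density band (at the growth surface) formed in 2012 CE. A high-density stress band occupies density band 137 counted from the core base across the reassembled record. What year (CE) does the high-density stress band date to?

Total density bands = 119 + 47 = 166.
The high-density stress band sits at density band 137 from the core base, so 166 − 137 = 29 density bands formed after it.
29 − 15 false = 14 true density bands after the high-density stress band.
With 2 density bands per year, 14 / 2 = 7 years.
The density band at the growth surface is 2012 CE, so the high-density stress band dates to 2012 − 7 = 2005 CE.

2005 CE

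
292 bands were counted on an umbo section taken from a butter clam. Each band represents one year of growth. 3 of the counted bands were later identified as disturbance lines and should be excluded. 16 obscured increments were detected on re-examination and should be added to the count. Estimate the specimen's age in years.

Adjusted count: 292 − 3 + 16 = 305 bands.
With a one-to-one band periodicity this is 305 years.

305 yr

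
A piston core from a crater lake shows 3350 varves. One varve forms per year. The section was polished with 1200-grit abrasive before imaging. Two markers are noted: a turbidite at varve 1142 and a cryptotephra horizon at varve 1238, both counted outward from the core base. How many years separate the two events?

1238 − 1142 = 96 varves lie between the two events.
At one varve per year, 96 years elapsed between them.

96 years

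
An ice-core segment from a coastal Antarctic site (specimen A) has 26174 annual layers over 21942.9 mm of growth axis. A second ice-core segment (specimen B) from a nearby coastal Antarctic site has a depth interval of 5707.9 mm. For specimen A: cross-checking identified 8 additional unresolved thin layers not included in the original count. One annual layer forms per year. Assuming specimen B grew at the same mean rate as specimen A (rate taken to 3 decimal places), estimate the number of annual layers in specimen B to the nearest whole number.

Specimen A: true annual layer count = 26174 + 8 = 26182.
A: Extension rate ≈ 21942.9 / 26182 = 0.838 mm/year.
For B, 5707.9 / 0.838 = 6811.34 years ≈ 6811 annual layers.

6811 annual layers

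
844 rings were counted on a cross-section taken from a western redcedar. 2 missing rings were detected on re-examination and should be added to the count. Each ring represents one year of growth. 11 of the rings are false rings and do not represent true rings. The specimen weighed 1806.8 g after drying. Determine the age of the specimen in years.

835 years

After corrections the count is 844 − 11 + 2 = 835 rings.
With a one-to-one ring periodicity this is 835 years.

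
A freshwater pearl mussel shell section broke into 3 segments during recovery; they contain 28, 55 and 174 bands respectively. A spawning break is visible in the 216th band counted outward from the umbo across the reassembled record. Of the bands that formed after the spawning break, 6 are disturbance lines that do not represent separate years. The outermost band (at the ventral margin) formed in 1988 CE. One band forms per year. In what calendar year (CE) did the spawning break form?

Total bands = 28 + 55 + 174 = 257.
The spawning break sits at band 216 from the umbo, so 257 − 216 = 41 bands formed after it.
Removing the 6 false bands leaves 41 − 6 = 35 true bands beyond the spawning break.
The band at the ventral margin is 1988 CE, so the spawning break dates to 1988 − 35 = 1953 CE.

1953 CE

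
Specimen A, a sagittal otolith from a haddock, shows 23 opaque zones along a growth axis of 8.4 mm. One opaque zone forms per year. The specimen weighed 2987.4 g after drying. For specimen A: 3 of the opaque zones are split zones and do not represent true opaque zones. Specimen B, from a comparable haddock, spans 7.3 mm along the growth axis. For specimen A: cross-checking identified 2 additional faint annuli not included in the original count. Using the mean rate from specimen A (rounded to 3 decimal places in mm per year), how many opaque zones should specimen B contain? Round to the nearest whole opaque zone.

Specimen A: after corrections the count is 23 − 3 + 2 = 22 opaque zones.
A: Extension rate ≈ 8.4 / 22 = 0.382 mm/year.
Specimen B: 7.3 mm / 0.382 mm per year = 19.11 years ≈ 19 opaque zones.

19 opaque zones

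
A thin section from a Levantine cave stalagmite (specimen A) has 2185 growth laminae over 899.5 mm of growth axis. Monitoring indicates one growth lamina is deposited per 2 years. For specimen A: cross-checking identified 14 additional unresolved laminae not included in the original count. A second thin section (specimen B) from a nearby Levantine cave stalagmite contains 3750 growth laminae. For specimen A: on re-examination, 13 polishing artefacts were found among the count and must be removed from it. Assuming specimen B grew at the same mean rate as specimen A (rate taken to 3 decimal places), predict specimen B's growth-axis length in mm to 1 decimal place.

Specimen A: after corrections the count is 2185 − 13 + 14 = 2186 growth laminae.
Specimen A: 2186 growth laminae at 2 years each span 2186 × 2 = 4372 years.
A: Extension rate ≈ 899.5 / 4372 = 0.206 mm/year.
Specimen B: at 2 years per growth lamina, 3750 × 2 = 7500 years. For B, 0.206 mm/year × 7500 years = 1545.0 mm.

1545.0 mm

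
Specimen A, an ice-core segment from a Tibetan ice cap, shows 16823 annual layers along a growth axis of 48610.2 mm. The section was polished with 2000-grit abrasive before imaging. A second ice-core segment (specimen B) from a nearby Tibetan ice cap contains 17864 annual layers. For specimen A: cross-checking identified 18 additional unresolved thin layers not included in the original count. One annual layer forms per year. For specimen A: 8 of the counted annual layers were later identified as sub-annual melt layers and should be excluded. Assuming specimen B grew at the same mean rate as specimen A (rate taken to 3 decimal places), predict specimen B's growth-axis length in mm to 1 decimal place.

51591.2 mm

Specimen A: adjusted count: 16823 − 8 + 18 = 16833 annual layers.
A: Mean rate = 48610.2 mm / 16833 years ≈ 2.888 mm/yr.
B's length ≈ 2.888 × 17864 = 51591.2 mm.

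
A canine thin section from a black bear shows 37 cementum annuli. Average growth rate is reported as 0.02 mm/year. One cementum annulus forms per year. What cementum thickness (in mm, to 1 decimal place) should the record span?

The record spans 37 years at 0.02 mm per year.
Length ≈ 0.02 × 37 = 0.7 mm.

0.7 mm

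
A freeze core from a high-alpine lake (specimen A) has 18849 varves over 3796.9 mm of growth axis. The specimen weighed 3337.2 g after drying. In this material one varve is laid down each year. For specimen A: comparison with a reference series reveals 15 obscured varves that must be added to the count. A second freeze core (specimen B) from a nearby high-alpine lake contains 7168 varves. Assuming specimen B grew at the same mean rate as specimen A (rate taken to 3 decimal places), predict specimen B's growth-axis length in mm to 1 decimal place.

1440.8 mm

Specimen A: adjusted count: 18849 + 15 = 18864 varves.
A: Extension rate ≈ 3796.9 / 18864 = 0.201 mm per year.
Length of B = 0.201 × 7168 = 1440.8 mm.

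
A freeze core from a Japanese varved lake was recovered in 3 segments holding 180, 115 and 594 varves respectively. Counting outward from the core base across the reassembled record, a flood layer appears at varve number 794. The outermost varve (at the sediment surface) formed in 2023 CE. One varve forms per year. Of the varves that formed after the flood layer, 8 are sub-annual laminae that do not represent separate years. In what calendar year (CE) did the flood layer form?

Total varves = 180 + 115 + 594 = 889.
889 − 794 = 95 varves lie beyond the flood layer toward the sediment surface.
Excluding 8 false varves: 95 − 8 = 87.
Counting back 87 years from 2023 CE places the flood layer in 2023 − 87 = 1936 CE.

1936 CE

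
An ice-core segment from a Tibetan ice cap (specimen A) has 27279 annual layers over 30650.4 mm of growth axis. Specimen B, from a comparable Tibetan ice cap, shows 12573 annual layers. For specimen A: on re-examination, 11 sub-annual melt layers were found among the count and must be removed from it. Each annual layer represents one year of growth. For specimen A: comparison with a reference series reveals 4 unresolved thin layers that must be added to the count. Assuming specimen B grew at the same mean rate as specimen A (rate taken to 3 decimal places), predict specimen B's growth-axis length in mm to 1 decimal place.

14132.1 mm

Specimen A: correcting the raw count gives 27279 − 11 + 4 = 27272 true annual layers.
A: 30650.4 mm over 27272 years gives 30650.4 / 27272 ≈ 1.124 mm/yr.
For B, 1.124 mm/year × 12573 years = 14132.1 mm.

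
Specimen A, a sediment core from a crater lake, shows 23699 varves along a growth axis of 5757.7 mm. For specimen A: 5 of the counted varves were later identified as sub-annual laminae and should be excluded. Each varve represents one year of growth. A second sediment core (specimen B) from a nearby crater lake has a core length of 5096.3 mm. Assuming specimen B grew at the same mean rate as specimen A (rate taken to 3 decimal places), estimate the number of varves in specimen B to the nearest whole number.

Specimen A: true varve count = 23699 − 5 = 23694.
A: 5757.7 mm over 23694 years gives 5757.7 / 23694 ≈ 0.243 mm per year.
For B, 5096.3 / 0.243 = 20972.43 years ≈ 20972 varves.

20972 varves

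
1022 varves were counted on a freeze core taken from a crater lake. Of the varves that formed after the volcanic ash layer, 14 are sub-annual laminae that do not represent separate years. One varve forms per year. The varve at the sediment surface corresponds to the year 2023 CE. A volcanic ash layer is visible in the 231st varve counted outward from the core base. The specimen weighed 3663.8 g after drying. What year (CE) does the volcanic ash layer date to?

Between varve 231 and the sediment surface there are 1022 − 231 = 791 varves.
Removing the 14 false varves leaves 791 − 14 = 777 true varves beyond the volcanic ash layer.
Counting back 777 years from 2023 CE places the volcanic ash layer in 2023 − 777 = 1246 CE.

1246 CE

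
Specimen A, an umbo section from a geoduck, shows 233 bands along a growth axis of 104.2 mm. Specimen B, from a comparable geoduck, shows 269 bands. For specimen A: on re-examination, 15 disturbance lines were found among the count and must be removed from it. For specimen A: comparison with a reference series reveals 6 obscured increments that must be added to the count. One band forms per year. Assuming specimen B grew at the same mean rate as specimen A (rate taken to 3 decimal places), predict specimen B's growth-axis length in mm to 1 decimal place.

Specimen A: adjusted count: 233 − 15 + 6 = 224 bands.
A: 104.2 mm over 224 years gives 104.2 / 224 ≈ 0.465 mm/year.
B's length ≈ 0.465 × 269 = 125.1 mm.

125.1 mm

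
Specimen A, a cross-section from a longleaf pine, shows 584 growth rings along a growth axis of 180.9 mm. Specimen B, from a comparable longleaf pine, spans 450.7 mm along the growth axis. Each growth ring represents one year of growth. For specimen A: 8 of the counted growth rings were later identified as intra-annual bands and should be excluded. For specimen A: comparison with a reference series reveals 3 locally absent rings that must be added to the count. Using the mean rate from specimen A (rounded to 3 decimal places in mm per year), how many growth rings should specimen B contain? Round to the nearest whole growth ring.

1445 growth rings

Specimen A: true growth ring count = 584 − 8 + 3 = 579.
A: 180.9 mm over 579 years gives 180.9 / 579 ≈ 0.312 mm/year.
For B, 450.7 / 0.312 = 1444.55 years ≈ 1445 growth rings.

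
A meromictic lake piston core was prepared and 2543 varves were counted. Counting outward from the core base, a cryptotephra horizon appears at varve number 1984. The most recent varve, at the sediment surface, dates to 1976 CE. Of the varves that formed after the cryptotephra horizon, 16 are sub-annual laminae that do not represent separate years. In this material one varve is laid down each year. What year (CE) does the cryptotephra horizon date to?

The cryptotephra horizon sits at varve 1984 from the core base, so 2543 − 1984 = 559 varves formed after it.
559 − 16 false = 543 true varves after the cryptotephra horizon.
1976 − 543 = 1433 CE.

1433 CE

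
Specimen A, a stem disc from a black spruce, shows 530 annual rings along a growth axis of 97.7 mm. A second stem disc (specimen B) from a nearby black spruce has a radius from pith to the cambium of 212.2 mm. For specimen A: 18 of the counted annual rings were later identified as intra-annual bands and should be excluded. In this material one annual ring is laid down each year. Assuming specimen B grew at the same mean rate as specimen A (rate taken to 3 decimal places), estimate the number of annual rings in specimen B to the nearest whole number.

1111 annual rings

Specimen A: true annual ring count = 530 − 18 = 512.
A: 97.7 mm over 512 years gives 97.7 / 512 ≈ 0.191 mm/year.
B spans 212.2 / 0.191 = 1110.99 years ≈ 1111 annual rings.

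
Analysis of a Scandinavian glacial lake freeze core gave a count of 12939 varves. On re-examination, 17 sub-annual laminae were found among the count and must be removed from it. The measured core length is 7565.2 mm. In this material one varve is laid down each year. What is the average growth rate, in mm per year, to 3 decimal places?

0.585 mm per year

Adjusted count: 12939 − 17 = 12922 varves.
Mean rate = 7565.2 mm / 12922 years ≈ 0.585 mm per year.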